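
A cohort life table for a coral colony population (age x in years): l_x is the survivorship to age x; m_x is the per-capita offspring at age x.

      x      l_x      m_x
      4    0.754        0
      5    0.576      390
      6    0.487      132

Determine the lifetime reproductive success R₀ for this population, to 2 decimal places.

288.92

R₀ = Σ l_x m_x:
  age 4: 0.754 × 0 = 0.0000
  age 5: 0.576 × 390 = 224.6400
  age 6: 0.487 × 132 = 64.2840
R₀ = 0.0000 + 224.6400 + 64.2840 = 288.9240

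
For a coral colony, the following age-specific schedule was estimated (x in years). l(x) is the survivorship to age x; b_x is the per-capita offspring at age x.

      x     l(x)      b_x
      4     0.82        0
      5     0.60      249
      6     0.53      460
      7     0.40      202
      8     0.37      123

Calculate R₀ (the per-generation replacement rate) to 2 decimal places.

519.51

R₀ = Σ l(x) b_x:
  age 4: 0.82 × 0 = 0.0000
  age 5: 0.60 × 249 = 149.4000
  age 6: 0.53 × 460 = 243.8000
  age 7: 0.40 × 202 = 80.8000
  age 8: 0.37 × 123 = 45.5100
R₀ = 0.0000 + 149.4000 + 243.8000 + 80.8000 + 45.5100 = 519.5100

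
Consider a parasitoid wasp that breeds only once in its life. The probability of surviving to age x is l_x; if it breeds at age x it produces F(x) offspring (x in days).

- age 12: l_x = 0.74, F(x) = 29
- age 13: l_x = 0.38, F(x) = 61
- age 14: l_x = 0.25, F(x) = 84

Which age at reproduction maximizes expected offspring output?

Expected offspring if breeding at age x = l_x × F(x):
  age 12: 0.74 × 29 = 21.460
  age 13: 0.38 × 61 = 23.180
  age 14: 0.25 × 84 = 21.000
Maximum at age 13 (23.180).

13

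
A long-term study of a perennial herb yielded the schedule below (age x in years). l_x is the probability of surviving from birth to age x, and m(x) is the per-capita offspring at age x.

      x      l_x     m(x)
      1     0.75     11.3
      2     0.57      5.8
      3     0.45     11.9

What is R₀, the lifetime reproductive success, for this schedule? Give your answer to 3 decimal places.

R₀ = Σ l_x m(x):
  age 1: 0.75 × 11.3 = 8.4750
  age 2: 0.57 × 5.8 = 3.3060
  age 3: 0.45 × 11.9 = 5.3550
R₀ = 8.4750 + 3.3060 + 5.3550 = 17.1360

17.136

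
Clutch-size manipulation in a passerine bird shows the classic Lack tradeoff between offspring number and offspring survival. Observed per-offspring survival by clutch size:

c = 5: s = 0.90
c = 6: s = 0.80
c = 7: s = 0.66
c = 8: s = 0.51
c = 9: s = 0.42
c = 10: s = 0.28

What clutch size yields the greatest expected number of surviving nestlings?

6

Expected surviving nestlings = c × s(c):
  c=5: 5 × 0.90 = 4.500
  c=6: 6 × 0.80 = 4.800
  c=7: 7 × 0.66 = 4.620
  c=8: 8 × 0.51 = 4.080
  c=9: 9 × 0.42 = 3.780
  c=10: 10 × 0.28 = 2.800
Maximum at c = 6 (4.800 surviving nestlings).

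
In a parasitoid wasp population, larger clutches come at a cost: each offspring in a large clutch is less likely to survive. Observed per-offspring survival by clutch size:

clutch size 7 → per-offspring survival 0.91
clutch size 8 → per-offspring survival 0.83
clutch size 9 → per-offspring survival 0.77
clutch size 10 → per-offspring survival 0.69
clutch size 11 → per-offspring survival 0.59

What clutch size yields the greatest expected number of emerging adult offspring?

9

Expected emerging adult offspring = c × s(c):
  c=7: 7 × 0.91 = 6.370
  c=8: 8 × 0.83 = 6.640
  c=9: 9 × 0.77 = 6.930
  c=10: 10 × 0.69 = 6.900
  c=11: 11 × 0.59 = 6.490
Maximum at c = 9 (6.930 emerging adult offspring).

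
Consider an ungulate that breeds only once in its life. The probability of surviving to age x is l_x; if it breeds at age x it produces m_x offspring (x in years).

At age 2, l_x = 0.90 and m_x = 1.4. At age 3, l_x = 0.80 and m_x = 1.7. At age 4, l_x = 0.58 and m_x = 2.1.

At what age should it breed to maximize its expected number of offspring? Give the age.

Expected offspring if breeding at age x = l_x × m_x:
  age 2: 0.90 × 1.4 = 1.260
  age 3: 0.80 × 1.7 = 1.360
  age 4: 0.58 × 2.1 = 1.218
Maximum at age 3 (1.360).

3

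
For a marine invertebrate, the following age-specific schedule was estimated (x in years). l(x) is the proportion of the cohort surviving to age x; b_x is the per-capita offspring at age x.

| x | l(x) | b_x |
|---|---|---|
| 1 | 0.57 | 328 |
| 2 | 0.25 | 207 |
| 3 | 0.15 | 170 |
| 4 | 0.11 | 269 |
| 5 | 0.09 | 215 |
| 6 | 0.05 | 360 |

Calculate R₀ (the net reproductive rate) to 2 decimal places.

R₀ = Σ l(x) b_x:
  age 1: 0.57 × 328 = 186.9600
  age 2: 0.25 × 207 = 51.7500
  age 3: 0.15 × 170 = 25.5000
  age 4: 0.11 × 269 = 29.5900
  age 5: 0.09 × 215 = 19.3500
  age 6: 0.05 × 360 = 18.0000
R₀ = 186.9600 + 51.7500 + 25.5000 + 29.5900 + 19.3500 + 18.0000 = 331.1500

331.15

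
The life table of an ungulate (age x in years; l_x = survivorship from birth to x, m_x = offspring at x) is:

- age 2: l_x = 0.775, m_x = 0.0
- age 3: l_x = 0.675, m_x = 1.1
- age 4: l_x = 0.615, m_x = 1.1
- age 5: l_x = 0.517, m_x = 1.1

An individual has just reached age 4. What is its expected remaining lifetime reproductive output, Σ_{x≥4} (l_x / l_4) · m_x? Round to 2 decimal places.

2.02

l_4 = 0.615. Conditional survival from age 4 to x is l_x / l_4.
  x=4: (0.615/0.615) × 1.1 = 1.1000
  x=5: (0.517/0.615) × 1.1 = 0.9247
Sum = 1.1000 + 0.9247 = 2.0247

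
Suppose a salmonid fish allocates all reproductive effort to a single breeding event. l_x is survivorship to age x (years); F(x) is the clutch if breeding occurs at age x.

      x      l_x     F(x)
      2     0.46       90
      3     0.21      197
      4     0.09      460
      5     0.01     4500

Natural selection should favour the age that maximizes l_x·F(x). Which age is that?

5

Expected offspring if breeding at age x = l_x × F(x):
  age 2: 0.46 × 90 = 41.400
  age 3: 0.21 × 197 = 41.370
  age 4: 0.09 × 460 = 41.400
  age 5: 0.01 × 4500 = 45.000
Maximum at age 5 (45.000).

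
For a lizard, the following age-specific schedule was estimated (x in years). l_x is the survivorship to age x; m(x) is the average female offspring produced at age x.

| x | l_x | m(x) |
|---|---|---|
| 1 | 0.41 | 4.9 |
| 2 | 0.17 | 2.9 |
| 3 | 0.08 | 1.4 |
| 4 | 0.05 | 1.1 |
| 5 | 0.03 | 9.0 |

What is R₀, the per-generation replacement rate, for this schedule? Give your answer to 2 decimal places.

R₀ = Σ l_x m(x):
  age 1: 0.41 × 4.9 = 2.0090
  age 2: 0.17 × 2.9 = 0.4930
  age 3: 0.08 × 1.4 = 0.1120
  age 4: 0.05 × 1.1 = 0.0550
  age 5: 0.03 × 9.0 = 0.2700
R₀ = 2.0090 + 0.4930 + 0.1120 + 0.0550 + 0.2700 = 2.9390

2.94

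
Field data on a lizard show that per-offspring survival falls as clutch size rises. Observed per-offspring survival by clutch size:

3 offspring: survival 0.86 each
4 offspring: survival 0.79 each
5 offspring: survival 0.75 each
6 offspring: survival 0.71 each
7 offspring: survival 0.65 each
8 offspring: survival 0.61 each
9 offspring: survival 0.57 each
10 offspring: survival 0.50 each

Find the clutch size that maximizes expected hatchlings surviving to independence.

9

Expected hatchlings surviving to independence = c × s(c):
  c=3: 3 × 0.86 = 2.580
  c=4: 4 × 0.79 = 3.160
  c=5: 5 × 0.75 = 3.750
  c=6: 6 × 0.71 = 4.260
  c=7: 7 × 0.65 = 4.550
  c=8: 8 × 0.61 = 4.880
  c=9: 9 × 0.57 = 5.130
  c=10: 10 × 0.50 = 5.000
Maximum at c = 9 (5.130 hatchlings surviving to independence).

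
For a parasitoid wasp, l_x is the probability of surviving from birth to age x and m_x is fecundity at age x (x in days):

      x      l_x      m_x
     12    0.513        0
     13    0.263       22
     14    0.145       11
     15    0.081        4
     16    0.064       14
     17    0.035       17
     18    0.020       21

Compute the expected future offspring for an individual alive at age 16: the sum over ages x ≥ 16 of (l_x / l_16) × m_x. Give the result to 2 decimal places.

l_16 = 0.064. Conditional survival from age 16 to x is l_x / l_16.
  x=16: (0.064/0.064) × 14 = 14.0000
  x=17: (0.035/0.064) × 17 = 9.2969
  x=18: (0.020/0.064) × 21 = 6.5625
Sum = 14.0000 + 9.2969 + 6.5625 = 29.8594

29.86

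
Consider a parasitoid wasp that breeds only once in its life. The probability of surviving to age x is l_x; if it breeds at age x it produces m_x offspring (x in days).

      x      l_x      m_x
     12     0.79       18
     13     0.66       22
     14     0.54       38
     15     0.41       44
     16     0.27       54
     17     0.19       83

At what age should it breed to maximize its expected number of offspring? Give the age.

Expected offspring if breeding at age x = l_x × m_x:
  age 12: 0.79 × 18 = 14.220
  age 13: 0.66 × 22 = 14.520
  age 14: 0.54 × 38 = 20.520
  age 15: 0.41 × 44 = 18.040
  age 16: 0.27 × 54 = 14.580
  age 17: 0.19 × 83 = 15.770
Maximum at age 14 (20.520).

14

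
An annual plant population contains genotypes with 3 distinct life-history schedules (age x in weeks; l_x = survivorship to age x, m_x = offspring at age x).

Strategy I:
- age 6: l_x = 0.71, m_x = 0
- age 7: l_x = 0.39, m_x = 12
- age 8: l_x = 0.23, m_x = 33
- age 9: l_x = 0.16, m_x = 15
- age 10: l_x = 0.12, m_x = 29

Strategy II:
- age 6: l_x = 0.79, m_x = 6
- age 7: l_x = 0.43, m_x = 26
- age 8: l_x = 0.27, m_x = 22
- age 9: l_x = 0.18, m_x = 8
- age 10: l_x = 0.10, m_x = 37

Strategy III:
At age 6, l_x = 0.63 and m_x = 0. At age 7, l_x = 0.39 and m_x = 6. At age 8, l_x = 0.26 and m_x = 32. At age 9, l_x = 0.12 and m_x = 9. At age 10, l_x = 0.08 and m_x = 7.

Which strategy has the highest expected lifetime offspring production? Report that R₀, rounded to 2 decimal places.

27.00

Strategy I: R₀ = 0.71×0 + 0.39×12 + 0.23×33 + 0.16×15 + 0.12×29 = 18.1500
Strategy II: R₀ = 0.79×6 + 0.43×26 + 0.27×22 + 0.18×8 + 0.10×37 = 27.0000
Strategy III: R₀ = 0.63×0 + 0.39×6 + 0.26×32 + 0.12×9 + 0.08×7 = 12.3000
Highest R₀: strategy II with 27.0000.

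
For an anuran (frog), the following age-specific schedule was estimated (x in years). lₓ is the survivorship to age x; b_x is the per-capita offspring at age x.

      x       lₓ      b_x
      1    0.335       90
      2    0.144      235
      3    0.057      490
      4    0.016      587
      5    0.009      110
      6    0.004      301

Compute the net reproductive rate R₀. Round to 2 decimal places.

R₀ = Σ lₓ b_x:
  age 1: 0.335 × 90 = 30.1500
  age 2: 0.144 × 235 = 33.8400
  age 3: 0.057 × 490 = 27.9300
  age 4: 0.016 × 587 = 9.3920
  age 5: 0.009 × 110 = 0.9900
  age 6: 0.004 × 301 = 1.2040
R₀ = 30.1500 + 33.8400 + 27.9300 + 9.3920 + 0.9900 + 1.2040 = 103.5060

103.51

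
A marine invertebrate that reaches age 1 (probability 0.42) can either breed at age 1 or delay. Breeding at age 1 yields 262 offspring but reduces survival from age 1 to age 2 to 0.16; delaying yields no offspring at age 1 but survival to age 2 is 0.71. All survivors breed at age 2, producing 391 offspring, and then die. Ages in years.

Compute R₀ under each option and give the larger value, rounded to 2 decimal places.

136.32

breed at age 1: R₀ = 0.42 × (262 + 0.16 × 391) = 0.42 × 324.5600 = 136.3152
delay to age 2: R₀ = 0.42 × (0.71 × 391) = 0.42 × 277.6100 = 116.5962
Higher: breed at age 1 (136.3152).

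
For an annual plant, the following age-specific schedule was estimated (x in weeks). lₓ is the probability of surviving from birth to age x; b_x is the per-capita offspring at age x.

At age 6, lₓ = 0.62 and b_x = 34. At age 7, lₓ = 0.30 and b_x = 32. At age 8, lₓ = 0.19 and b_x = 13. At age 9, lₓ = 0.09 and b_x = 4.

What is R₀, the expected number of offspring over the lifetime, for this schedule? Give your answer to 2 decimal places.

R₀ = Σ lₓ b_x:
  age 6: 0.62 × 34 = 21.0800
  age 7: 0.30 × 32 = 9.6000
  age 8: 0.19 × 13 = 2.4700
  age 9: 0.09 × 4 = 0.3600
R₀ = 21.0800 + 9.6000 + 2.4700 + 0.3600 = 33.5100

33.51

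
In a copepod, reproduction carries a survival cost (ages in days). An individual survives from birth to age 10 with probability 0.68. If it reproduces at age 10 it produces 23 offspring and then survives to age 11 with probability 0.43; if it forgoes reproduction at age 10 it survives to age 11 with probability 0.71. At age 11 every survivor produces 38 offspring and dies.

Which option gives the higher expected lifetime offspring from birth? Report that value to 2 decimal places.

26.75

breed at age 10: R₀ = 0.68 × (23 + 0.43 × 38) = 0.68 × 39.3400 = 26.7512
delay to age 11: R₀ = 0.68 × (0.71 × 38) = 0.68 × 26.9800 = 18.3464
Higher: breed at age 10 (26.7512).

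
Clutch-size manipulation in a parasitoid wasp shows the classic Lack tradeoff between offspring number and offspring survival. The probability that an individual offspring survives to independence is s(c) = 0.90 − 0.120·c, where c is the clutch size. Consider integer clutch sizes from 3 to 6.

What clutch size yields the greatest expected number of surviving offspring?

Expected surviving offspring = c × s(c):
  c=3: 3 × 0.540 = 1.620
  c=4: 4 × 0.420 = 1.680
  c=5: 5 × 0.300 = 1.500
  c=6: 6 × 0.180 = 1.080
Maximum at c = 4 (1.680 surviving offspring).

4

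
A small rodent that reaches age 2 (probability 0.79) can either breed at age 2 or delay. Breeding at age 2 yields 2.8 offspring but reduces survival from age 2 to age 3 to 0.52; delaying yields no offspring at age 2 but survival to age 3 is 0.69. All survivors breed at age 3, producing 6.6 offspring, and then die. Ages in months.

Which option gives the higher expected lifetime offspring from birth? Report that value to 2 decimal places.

breed at age 2: R₀ = 0.79 × (2.8 + 0.52 × 6.6) = 0.79 × 6.2320 = 4.9233
delay to age 3: R₀ = 0.79 × (0.69 × 6.6) = 0.79 × 4.5540 = 3.5977
Higher: breed at age 2 (4.9233).

4.92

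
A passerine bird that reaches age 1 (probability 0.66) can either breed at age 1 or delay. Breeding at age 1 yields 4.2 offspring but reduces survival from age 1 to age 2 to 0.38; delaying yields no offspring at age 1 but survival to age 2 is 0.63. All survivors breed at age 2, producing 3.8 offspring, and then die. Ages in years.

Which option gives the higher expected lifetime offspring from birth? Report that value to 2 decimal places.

3.73

breed at age 1: R₀ = 0.66 × (4.2 + 0.38 × 3.8) = 0.66 × 5.6440 = 3.7250
delay to age 2: R₀ = 0.66 × (0.63 × 3.8) = 0.66 × 2.3940 = 1.5800
Higher: breed at age 1 (3.7250).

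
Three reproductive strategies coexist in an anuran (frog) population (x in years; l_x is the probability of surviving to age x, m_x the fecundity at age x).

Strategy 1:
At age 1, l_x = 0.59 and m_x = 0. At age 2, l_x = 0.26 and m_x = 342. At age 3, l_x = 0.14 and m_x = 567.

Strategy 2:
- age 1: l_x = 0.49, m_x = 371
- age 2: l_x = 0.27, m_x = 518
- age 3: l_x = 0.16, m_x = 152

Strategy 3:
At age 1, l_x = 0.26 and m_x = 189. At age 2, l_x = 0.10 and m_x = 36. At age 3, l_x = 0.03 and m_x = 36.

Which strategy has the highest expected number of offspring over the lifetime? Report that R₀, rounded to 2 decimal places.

Strategy 1: R₀ = 0.59×0 + 0.26×342 + 0.14×567 = 168.3000
Strategy 2: R₀ = 0.49×371 + 0.27×518 + 0.16×152 = 345.9700
Strategy 3: R₀ = 0.26×189 + 0.10×36 + 0.03×36 = 53.8200
Highest R₀: strategy 2 with 345.9700.

345.97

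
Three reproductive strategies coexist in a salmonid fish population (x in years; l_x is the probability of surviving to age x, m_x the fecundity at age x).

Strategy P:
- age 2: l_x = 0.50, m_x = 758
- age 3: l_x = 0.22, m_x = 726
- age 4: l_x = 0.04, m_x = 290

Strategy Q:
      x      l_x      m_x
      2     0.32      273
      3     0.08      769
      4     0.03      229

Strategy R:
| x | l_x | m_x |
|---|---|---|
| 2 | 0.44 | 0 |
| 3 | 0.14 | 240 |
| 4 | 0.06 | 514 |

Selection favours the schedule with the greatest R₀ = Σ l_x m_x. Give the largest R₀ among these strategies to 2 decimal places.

Strategy P: R₀ = 0.50×758 + 0.22×726 + 0.04×290 = 550.3200
Strategy Q: R₀ = 0.32×273 + 0.08×769 + 0.03×229 = 155.7500
Strategy R: R₀ = 0.44×0 + 0.14×240 + 0.06×514 = 64.4400
Highest R₀: strategy P with 550.3200.

550.32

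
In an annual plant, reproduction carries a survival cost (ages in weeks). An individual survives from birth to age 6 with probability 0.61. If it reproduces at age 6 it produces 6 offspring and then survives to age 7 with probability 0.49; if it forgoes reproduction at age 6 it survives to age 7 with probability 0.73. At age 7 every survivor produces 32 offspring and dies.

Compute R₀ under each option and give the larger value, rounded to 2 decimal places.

14.25

breed at age 6: R₀ = 0.61 × (6 + 0.49 × 32) = 0.61 × 21.6800 = 13.2248
delay to age 7: R₀ = 0.61 × (0.73 × 32) = 0.61 × 23.3600 = 14.2496
Higher: delay to age 7 (14.2496).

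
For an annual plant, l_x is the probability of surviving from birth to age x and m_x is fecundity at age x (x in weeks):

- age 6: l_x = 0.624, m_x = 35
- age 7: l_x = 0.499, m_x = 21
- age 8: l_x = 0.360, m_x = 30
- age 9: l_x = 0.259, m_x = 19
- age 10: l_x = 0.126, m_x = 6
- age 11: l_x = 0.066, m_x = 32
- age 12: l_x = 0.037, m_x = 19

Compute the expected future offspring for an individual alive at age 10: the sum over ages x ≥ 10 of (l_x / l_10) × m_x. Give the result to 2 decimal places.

l_10 = 0.126. Conditional survival from age 10 to x is l_x / l_10.
  x=10: (0.126/0.126) × 6 = 6.0000
  x=11: (0.066/0.126) × 32 = 16.7619
  x=12: (0.037/0.126) × 19 = 5.5794
Sum = 6.0000 + 16.7619 + 5.5794 = 28.3413

28.34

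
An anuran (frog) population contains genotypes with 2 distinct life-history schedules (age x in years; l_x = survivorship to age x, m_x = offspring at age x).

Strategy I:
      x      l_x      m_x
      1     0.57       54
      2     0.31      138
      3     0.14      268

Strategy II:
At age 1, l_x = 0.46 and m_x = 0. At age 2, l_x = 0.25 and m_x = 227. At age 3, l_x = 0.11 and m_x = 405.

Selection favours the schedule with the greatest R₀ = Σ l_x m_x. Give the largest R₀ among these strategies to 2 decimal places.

Strategy I: R₀ = 0.57×54 + 0.31×138 + 0.14×268 = 111.0800
Strategy II: R₀ = 0.46×0 + 0.25×227 + 0.11×405 = 101.3000
Highest R₀: strategy I with 111.0800.

111.08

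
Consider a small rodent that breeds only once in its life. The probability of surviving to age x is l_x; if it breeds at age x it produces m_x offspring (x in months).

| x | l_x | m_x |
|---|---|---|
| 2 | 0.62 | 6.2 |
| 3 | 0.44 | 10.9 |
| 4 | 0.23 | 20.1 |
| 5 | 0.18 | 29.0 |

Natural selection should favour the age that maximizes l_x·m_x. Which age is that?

5

Expected offspring if breeding at age x = l_x × m_x:
  age 2: 0.62 × 6.2 = 3.844
  age 3: 0.44 × 10.9 = 4.796
  age 4: 0.23 × 20.1 = 4.623
  age 5: 0.18 × 29.0 = 5.220
Maximum at age 5 (5.220).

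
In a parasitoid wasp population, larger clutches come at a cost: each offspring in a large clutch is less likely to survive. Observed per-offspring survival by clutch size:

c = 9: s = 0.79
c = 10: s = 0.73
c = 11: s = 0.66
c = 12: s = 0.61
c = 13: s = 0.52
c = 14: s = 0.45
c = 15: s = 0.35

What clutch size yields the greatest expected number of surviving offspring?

Expected surviving offspring = c × s(c):
  c=9: 9 × 0.79 = 7.110
  c=10: 10 × 0.73 = 7.300
  c=11: 11 × 0.66 = 7.260
  c=12: 12 × 0.61 = 7.320
  c=13: 13 × 0.52 = 6.760
  c=14: 14 × 0.45 = 6.300
  c=15: 15 × 0.35 = 5.250
Maximum at c = 12 (7.320 surviving offspring).

12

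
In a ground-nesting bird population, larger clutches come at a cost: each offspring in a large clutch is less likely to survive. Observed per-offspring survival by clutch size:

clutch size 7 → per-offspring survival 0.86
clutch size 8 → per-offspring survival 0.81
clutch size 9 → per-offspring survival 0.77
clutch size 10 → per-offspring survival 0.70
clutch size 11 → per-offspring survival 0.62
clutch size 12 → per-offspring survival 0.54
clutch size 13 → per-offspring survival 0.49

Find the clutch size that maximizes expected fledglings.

Expected fledglings = c × s(c):
  c=7: 7 × 0.86 = 6.020
  c=8: 8 × 0.81 = 6.480
  c=9: 9 × 0.77 = 6.930
  c=10: 10 × 0.70 = 7.000
  c=11: 11 × 0.62 = 6.820
  c=12: 12 × 0.54 = 6.480
  c=13: 13 × 0.49 = 6.370
Maximum at c = 10 (7.000 fledglings).

10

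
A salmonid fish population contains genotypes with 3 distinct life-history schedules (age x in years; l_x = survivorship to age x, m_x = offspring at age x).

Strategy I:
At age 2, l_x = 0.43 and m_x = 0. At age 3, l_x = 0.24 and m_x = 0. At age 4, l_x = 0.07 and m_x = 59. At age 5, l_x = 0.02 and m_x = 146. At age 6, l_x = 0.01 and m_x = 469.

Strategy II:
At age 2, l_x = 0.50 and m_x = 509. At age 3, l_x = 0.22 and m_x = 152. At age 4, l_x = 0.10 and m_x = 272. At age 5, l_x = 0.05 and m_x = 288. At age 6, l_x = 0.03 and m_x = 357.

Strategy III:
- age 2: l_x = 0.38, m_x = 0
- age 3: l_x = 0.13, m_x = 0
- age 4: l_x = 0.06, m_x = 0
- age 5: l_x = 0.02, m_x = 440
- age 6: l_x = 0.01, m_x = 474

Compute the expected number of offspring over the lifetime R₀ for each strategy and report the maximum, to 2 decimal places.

Strategy I: R₀ = 0.43×0 + 0.24×0 + 0.07×59 + 0.02×146 + 0.01×469 = 11.7400
Strategy II: R₀ = 0.50×509 + 0.22×152 + 0.10×272 + 0.05×288 + 0.03×357 = 340.2500
Strategy III: R₀ = 0.38×0 + 0.13×0 + 0.06×0 + 0.02×440 + 0.01×474 = 13.5400
Highest R₀: strategy II with 340.2500.

340.25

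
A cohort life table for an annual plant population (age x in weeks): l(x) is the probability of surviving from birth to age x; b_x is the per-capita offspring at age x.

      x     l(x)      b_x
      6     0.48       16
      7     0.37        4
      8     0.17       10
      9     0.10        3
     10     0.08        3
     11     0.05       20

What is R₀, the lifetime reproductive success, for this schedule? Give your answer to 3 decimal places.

12.400

R₀ = Σ l(x) b_x:
  age 6: 0.48 × 16 = 7.6800
  age 7: 0.37 × 4 = 1.4800
  age 8: 0.17 × 10 = 1.7000
  age 9: 0.10 × 3 = 0.3000
  age 10: 0.08 × 3 = 0.2400
  age 11: 0.05 × 20 = 1.0000
R₀ = 7.6800 + 1.4800 + 1.7000 + 0.3000 + 0.2400 + 1.0000 = 12.4000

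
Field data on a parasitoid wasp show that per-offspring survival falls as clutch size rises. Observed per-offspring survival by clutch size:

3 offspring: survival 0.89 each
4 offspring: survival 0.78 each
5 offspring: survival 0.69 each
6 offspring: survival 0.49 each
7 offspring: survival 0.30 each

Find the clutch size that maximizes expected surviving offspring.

5

Expected surviving offspring = c × s(c):
  c=3: 3 × 0.89 = 2.670
  c=4: 4 × 0.78 = 3.120
  c=5: 5 × 0.69 = 3.450
  c=6: 6 × 0.49 = 2.940
  c=7: 7 × 0.30 = 2.100
Maximum at c = 5 (3.450 surviving offspring).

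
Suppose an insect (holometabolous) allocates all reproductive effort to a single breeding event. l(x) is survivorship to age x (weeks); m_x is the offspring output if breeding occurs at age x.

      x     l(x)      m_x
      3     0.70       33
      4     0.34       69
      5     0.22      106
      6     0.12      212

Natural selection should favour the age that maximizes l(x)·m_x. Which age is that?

Expected offspring if breeding at age x = l(x) × m_x:
  age 3: 0.70 × 33 = 23.100
  age 4: 0.34 × 69 = 23.460
  age 5: 0.22 × 106 = 23.320
  age 6: 0.12 × 212 = 25.440
Maximum at age 6 (25.440).

6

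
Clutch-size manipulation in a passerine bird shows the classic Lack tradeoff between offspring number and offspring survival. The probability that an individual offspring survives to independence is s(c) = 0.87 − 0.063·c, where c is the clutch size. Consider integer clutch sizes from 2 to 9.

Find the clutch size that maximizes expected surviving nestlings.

Expected surviving nestlings = c × s(c):
  c=2: 2 × 0.744 = 1.488
  c=3: 3 × 0.681 = 2.043
  c=4: 4 × 0.618 = 2.472
  c=5: 5 × 0.555 = 2.775
  c=6: 6 × 0.492 = 2.952
  c=7: 7 × 0.429 = 3.003
  c=8: 8 × 0.366 = 2.928
  c=9: 9 × 0.303 = 2.727
Maximum at c = 7 (3.003 surviving nestlings).

7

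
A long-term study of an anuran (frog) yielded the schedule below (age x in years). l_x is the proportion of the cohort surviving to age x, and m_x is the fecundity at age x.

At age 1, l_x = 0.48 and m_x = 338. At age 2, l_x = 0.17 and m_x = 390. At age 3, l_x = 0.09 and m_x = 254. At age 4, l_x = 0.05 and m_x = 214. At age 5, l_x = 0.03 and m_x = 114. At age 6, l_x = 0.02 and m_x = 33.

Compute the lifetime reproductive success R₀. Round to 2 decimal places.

R₀ = Σ l_x m_x:
  age 1: 0.48 × 338 = 162.2400
  age 2: 0.17 × 390 = 66.3000
  age 3: 0.09 × 254 = 22.8600
  age 4: 0.05 × 214 = 10.7000
  age 5: 0.03 × 114 = 3.4200
  age 6: 0.02 × 33 = 0.6600
R₀ = 162.2400 + 66.3000 + 22.8600 + 10.7000 + 3.4200 + 0.6600 = 266.1800

266.18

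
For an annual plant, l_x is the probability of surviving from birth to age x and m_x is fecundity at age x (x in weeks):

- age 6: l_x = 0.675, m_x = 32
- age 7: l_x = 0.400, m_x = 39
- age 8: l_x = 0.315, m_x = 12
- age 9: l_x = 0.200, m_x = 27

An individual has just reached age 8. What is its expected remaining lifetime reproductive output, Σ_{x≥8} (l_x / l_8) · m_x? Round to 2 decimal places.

29.14

l_8 = 0.315. Conditional survival from age 8 to x is l_x / l_8.
  x=8: (0.315/0.315) × 12 = 12.0000
  x=9: (0.200/0.315) × 27 = 17.1429
Sum = 12.0000 + 17.1429 = 29.1429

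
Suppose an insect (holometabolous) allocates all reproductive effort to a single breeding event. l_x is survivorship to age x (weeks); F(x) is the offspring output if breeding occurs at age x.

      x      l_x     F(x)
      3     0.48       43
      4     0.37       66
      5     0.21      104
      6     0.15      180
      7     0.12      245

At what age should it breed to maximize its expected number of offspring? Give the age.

Expected offspring if breeding at age x = l_x × F(x):
  age 3: 0.48 × 43 = 20.640
  age 4: 0.37 × 66 = 24.420
  age 5: 0.21 × 104 = 21.840
  age 6: 0.15 × 180 = 27.000
  age 7: 0.12 × 245 = 29.400
Maximum at age 7 (29.400).

7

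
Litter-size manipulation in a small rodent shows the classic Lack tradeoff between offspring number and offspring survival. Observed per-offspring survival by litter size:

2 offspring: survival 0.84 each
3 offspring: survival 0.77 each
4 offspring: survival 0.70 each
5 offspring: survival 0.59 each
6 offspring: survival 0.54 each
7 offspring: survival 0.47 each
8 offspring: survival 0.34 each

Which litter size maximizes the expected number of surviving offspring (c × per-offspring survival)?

Expected surviving offspring = c × s(c):
  c=2: 2 × 0.84 = 1.680
  c=3: 3 × 0.77 = 2.310
  c=4: 4 × 0.70 = 2.800
  c=5: 5 × 0.59 = 2.950
  c=6: 6 × 0.54 = 3.240
  c=7: 7 × 0.47 = 3.290
  c=8: 8 × 0.34 = 2.720
Maximum at c = 7 (3.290 surviving offspring).

7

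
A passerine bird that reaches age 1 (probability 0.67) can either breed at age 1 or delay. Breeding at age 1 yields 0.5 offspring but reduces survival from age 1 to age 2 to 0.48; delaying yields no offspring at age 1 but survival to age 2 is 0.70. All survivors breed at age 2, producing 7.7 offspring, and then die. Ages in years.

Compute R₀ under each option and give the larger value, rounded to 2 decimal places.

3.61

breed at age 1: R₀ = 0.67 × (0.5 + 0.48 × 7.7) = 0.67 × 4.1960 = 2.8113
delay to age 2: R₀ = 0.67 × (0.70 × 7.7) = 0.67 × 5.3900 = 3.6113
Higher: delay to age 2 (3.6113).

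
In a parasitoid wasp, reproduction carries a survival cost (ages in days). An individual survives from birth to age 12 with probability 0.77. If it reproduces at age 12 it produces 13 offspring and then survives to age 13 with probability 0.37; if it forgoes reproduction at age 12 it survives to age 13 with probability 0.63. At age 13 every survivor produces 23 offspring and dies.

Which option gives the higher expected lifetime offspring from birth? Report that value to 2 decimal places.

breed at age 12: R₀ = 0.77 × (13 + 0.37 × 23) = 0.77 × 21.5100 = 16.5627
delay to age 13: R₀ = 0.77 × (0.63 × 23) = 0.77 × 14.4900 = 11.1573
Higher: breed at age 12 (16.5627).

16.56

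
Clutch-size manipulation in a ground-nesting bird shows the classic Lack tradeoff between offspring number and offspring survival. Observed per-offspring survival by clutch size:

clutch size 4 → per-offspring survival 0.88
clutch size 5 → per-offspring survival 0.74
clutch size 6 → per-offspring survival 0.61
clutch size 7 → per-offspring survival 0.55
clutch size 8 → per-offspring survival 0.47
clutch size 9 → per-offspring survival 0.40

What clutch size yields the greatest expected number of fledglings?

7

Expected fledglings = c × s(c):
  c=4: 4 × 0.88 = 3.520
  c=5: 5 × 0.74 = 3.700
  c=6: 6 × 0.61 = 3.660
  c=7: 7 × 0.55 = 3.850
  c=8: 8 × 0.47 = 3.760
  c=9: 9 × 0.40 = 3.600
Maximum at c = 7 (3.850 fledglings).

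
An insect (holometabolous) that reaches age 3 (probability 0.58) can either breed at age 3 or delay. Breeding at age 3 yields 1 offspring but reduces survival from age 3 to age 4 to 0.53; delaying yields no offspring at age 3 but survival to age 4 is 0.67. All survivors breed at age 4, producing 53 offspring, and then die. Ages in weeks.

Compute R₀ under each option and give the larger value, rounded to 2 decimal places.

20.60

breed at age 3: R₀ = 0.58 × (1 + 0.53 × 53) = 0.58 × 29.0900 = 16.8722
delay to age 4: R₀ = 0.58 × (0.67 × 53) = 0.58 × 35.5100 = 20.5958
Higher: delay to age 4 (20.5958).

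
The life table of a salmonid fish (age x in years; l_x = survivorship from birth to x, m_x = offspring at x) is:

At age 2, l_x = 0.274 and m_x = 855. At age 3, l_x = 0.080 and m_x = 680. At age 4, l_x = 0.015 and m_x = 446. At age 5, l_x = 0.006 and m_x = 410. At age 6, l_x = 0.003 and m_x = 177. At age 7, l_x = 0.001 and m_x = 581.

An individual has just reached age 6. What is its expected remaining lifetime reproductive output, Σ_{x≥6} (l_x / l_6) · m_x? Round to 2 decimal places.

l_6 = 0.003. Conditional survival from age 6 to x is l_x / l_6.
  x=6: (0.003/0.003) × 177 = 177.0000
  x=7: (0.001/0.003) × 581 = 193.6667
Sum = 177.0000 + 193.6667 = 370.6667

370.67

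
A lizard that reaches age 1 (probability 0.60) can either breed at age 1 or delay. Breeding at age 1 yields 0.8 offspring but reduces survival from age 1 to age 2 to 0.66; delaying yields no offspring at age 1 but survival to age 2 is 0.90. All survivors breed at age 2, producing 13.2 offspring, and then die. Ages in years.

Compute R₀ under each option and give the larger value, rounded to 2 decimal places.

breed at age 1: R₀ = 0.60 × (0.8 + 0.66 × 13.2) = 0.60 × 9.5120 = 5.7072
delay to age 2: R₀ = 0.60 × (0.90 × 13.2) = 0.60 × 11.8800 = 7.1280
Higher: delay to age 2 (7.1280).

7.13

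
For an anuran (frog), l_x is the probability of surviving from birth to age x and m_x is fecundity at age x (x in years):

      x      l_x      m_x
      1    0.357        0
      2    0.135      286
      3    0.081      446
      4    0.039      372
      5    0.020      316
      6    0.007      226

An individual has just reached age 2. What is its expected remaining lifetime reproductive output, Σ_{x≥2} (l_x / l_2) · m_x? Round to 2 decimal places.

719.60

l_2 = 0.135. Conditional survival from age 2 to x is l_x / l_2.
  x=2: (0.135/0.135) × 286 = 286.0000
  x=3: (0.081/0.135) × 446 = 267.6000
  x=4: (0.039/0.135) × 372 = 107.4667
  x=5: (0.020/0.135) × 316 = 46.8148
  x=6: (0.007/0.135) × 226 = 11.7185
Sum = 286.0000 + 267.6000 + 107.4667 + 46.8148 + 11.7185 = 719.6000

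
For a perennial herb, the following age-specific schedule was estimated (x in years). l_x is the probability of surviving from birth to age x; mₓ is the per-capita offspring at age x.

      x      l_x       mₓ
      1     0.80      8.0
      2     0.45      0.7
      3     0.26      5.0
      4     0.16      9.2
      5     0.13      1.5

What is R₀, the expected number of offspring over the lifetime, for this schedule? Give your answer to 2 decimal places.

R₀ = Σ l_x mₓ:
  age 1: 0.80 × 8.0 = 6.4000
  age 2: 0.45 × 0.7 = 0.3150
  age 3: 0.26 × 5.0 = 1.3000
  age 4: 0.16 × 9.2 = 1.4720
  age 5: 0.13 × 1.5 = 0.1950
R₀ = 6.4000 + 0.3150 + 1.3000 + 1.4720 + 0.1950 = 9.6820

9.68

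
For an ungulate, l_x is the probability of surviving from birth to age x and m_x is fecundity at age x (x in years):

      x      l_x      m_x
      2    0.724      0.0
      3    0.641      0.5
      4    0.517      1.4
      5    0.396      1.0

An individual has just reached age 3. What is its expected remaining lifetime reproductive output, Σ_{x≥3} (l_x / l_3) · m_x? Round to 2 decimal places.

2.25

l_3 = 0.641. Conditional survival from age 3 to x is l_x / l_3.
  x=3: (0.641/0.641) × 0.5 = 0.5000
  x=4: (0.517/0.641) × 1.4 = 1.1292
  x=5: (0.396/0.641) × 1.0 = 0.6178
Sum = 0.5000 + 1.1292 + 0.6178 = 2.2470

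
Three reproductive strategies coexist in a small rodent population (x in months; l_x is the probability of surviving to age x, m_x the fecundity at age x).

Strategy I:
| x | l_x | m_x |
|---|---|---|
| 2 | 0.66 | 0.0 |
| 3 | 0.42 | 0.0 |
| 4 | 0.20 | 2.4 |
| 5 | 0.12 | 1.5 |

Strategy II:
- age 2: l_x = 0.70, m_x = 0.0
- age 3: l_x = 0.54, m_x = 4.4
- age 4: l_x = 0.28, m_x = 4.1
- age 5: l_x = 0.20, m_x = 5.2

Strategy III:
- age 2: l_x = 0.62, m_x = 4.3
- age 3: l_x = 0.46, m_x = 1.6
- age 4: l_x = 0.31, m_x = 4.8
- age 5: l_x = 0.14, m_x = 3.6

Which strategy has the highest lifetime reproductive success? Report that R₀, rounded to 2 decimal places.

Strategy I: R₀ = 0.66×0.0 + 0.42×0.0 + 0.20×2.4 + 0.12×1.5 = 0.6600
Strategy II: R₀ = 0.70×0.0 + 0.54×4.4 + 0.28×4.1 + 0.20×5.2 = 4.5640
Strategy III: R₀ = 0.62×4.3 + 0.46×1.6 + 0.31×4.8 + 0.14×3.6 = 5.3940
Highest R₀: strategy III with 5.3940.

5.39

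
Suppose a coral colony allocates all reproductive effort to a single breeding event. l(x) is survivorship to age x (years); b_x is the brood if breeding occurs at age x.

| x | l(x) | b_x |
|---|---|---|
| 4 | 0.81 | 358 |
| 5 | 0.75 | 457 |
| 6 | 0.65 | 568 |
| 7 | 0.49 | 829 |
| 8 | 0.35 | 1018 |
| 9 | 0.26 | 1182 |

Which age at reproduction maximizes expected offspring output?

7

Expected offspring if breeding at age x = l(x) × b_x:
  age 4: 0.81 × 358 = 289.980
  age 5: 0.75 × 457 = 342.750
  age 6: 0.65 × 568 = 369.200
  age 7: 0.49 × 829 = 406.210
  age 8: 0.35 × 1018 = 356.300
  age 9: 0.26 × 1182 = 307.320
Maximum at age 7 (406.210).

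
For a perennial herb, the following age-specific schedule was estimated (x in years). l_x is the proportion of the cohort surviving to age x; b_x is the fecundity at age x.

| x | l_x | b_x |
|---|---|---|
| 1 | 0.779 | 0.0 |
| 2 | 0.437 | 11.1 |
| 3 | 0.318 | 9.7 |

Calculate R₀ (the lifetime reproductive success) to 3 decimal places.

7.935

R₀ = Σ l_x b_x:
  age 1: 0.779 × 0.0 = 0.0000
  age 2: 0.437 × 11.1 = 4.8507
  age 3: 0.318 × 9.7 = 3.0846
R₀ = 0.0000 + 4.8507 + 3.0846 = 7.9353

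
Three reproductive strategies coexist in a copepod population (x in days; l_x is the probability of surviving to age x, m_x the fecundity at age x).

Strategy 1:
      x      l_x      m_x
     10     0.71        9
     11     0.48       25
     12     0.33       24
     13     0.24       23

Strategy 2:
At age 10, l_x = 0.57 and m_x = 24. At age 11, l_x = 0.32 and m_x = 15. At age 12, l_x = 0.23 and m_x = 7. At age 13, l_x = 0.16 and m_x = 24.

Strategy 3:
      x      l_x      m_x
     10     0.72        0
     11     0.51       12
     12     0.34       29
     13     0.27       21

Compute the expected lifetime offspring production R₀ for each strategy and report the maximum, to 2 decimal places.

Strategy 1: R₀ = 0.71×9 + 0.48×25 + 0.33×24 + 0.24×23 = 31.8300
Strategy 2: R₀ = 0.57×24 + 0.32×15 + 0.23×7 + 0.16×24 = 23.9300
Strategy 3: R₀ = 0.72×0 + 0.51×12 + 0.34×29 + 0.27×21 = 21.6500
Highest R₀: strategy 1 with 31.8300.

31.83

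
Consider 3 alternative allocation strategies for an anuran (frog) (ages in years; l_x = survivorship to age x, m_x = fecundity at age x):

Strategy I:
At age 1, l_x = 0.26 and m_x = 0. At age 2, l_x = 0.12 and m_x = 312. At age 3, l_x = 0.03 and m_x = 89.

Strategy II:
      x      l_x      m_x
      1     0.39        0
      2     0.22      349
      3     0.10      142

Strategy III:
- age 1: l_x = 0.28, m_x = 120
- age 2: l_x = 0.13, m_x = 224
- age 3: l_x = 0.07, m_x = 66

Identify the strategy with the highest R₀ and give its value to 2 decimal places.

Strategy I: R₀ = 0.26×0 + 0.12×312 + 0.03×89 = 40.1100
Strategy II: R₀ = 0.39×0 + 0.22×349 + 0.10×142 = 90.9800
Strategy III: R₀ = 0.28×120 + 0.13×224 + 0.07×66 = 67.3400
Highest R₀: strategy II with 90.9800.

90.98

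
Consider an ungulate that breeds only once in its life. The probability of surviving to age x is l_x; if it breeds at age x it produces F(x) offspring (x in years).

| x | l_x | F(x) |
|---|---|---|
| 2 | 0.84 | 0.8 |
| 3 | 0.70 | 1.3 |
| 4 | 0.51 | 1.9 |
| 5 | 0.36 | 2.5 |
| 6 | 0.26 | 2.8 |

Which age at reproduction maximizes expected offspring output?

Expected offspring if breeding at age x = l_x × F(x):
  age 2: 0.84 × 0.8 = 0.672
  age 3: 0.70 × 1.3 = 0.910
  age 4: 0.51 × 1.9 = 0.969
  age 5: 0.36 × 2.5 = 0.900
  age 6: 0.26 × 2.8 = 0.728
Maximum at age 4 (0.969).

4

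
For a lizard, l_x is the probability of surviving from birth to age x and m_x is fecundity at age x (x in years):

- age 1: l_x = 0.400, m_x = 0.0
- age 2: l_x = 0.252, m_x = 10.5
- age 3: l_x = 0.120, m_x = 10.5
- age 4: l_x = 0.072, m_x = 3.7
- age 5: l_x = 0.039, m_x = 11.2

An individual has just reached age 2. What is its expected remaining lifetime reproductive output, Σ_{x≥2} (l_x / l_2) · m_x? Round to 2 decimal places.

18.29

l_2 = 0.252. Conditional survival from age 2 to x is l_x / l_2.
  x=2: (0.252/0.252) × 10.5 = 10.5000
  x=3: (0.120/0.252) × 10.5 = 5.0000
  x=4: (0.072/0.252) × 3.7 = 1.0571
  x=5: (0.039/0.252) × 11.2 = 1.7333
Sum = 10.5000 + 5.0000 + 1.0571 + 1.7333 = 18.2905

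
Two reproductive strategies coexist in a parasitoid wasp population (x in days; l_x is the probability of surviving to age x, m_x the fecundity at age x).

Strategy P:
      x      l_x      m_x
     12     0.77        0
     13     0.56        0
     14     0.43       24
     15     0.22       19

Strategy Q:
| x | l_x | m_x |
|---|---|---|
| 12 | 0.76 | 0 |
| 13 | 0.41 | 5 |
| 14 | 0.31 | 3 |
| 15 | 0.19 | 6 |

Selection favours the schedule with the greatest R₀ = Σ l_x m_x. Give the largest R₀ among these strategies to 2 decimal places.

Strategy P: R₀ = 0.77×0 + 0.56×0 + 0.43×24 + 0.22×19 = 14.5000
Strategy Q: R₀ = 0.76×0 + 0.41×5 + 0.31×3 + 0.19×6 = 4.1200
Highest R₀: strategy P with 14.5000.

14.50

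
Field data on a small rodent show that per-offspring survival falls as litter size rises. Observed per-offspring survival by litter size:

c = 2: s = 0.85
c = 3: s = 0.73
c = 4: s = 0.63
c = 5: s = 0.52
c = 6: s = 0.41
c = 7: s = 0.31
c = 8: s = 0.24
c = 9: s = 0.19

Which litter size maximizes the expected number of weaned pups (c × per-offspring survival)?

5

Expected weaned pups = c × s(c):
  c=2: 2 × 0.85 = 1.700
  c=3: 3 × 0.73 = 2.190
  c=4: 4 × 0.63 = 2.520
  c=5: 5 × 0.52 = 2.600
  c=6: 6 × 0.41 = 2.460
  c=7: 7 × 0.31 = 2.170
  c=8: 8 × 0.24 = 1.920
  c=9: 9 × 0.19 = 1.710
Maximum at c = 5 (2.600 weaned pups).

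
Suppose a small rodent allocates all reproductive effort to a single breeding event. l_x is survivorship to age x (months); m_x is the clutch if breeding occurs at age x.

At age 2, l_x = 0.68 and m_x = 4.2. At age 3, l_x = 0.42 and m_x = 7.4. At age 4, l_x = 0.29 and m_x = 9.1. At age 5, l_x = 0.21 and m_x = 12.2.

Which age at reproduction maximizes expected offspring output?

3

Expected offspring if breeding at age x = l_x × m_x:
  age 2: 0.68 × 4.2 = 2.856
  age 3: 0.42 × 7.4 = 3.108
  age 4: 0.29 × 9.1 = 2.639
  age 5: 0.21 × 12.2 = 2.562
Maximum at age 3 (3.108).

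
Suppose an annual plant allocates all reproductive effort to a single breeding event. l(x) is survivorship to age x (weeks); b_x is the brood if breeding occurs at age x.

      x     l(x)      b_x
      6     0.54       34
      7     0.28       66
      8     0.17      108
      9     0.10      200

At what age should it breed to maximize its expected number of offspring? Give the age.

9

Expected offspring if breeding at age x = l(x) × b_x:
  age 6: 0.54 × 34 = 18.360
  age 7: 0.28 × 66 = 18.480
  age 8: 0.17 × 108 = 18.360
  age 9: 0.10 × 200 = 20.000
Maximum at age 9 (20.000).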